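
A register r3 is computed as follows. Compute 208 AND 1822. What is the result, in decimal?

208 = 00011010000
1822 = 11100011110
AND → 00000010000 = 16

16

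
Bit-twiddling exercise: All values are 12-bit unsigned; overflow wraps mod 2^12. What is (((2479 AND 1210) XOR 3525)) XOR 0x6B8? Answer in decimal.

2479 = 100110101111
1210 = 010010111010
→ AND → 000010101010 = 170
3525 = 110111000101
→ XOR → 110101101111 = 3439
0x6B8 = 011010111000
→ XOR → 101111010111 = 3031

3031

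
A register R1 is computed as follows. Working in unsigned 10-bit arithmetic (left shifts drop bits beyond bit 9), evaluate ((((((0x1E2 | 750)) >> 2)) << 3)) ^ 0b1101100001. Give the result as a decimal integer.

0x1E2 = 0111100010
750 = 1011101110
→ | → 1111101110 = 1006
→ >> 2 → 0011111011 = 251
→ << 3 (mod 2^10) → 1111011000 = 984
0b1101100001 = 1101100001
→ ^ → 0010111001 = 185

185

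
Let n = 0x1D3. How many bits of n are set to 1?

0x1D3 = 111010011
Count the 1s: 1 + 1 + 1 + 1 + 1 + 1 = 6

6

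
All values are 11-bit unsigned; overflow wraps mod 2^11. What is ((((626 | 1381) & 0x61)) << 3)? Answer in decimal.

626 = 01001110010
1381 = 10101100101
→ | → 11101110111 = 1911
0x61 = 00001100001
→ & → 00001100001 = 97
→ << 3 (mod 2^11) → 01100001000 = 776

776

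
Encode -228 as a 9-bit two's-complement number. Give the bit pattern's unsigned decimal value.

284

228 in 9 bits: 011100100
Invert: 100011011
Add 1:  100011100 = 284
(Check: 2^9 - 228 = 512 - 228 = 284.)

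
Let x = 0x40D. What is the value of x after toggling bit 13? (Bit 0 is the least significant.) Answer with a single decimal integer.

x = 00010000001101
bit 13 is currently 0; toggle it via x ^ (1 << 13) = x ^ 8192
→ 10010000001101 = 9229

9229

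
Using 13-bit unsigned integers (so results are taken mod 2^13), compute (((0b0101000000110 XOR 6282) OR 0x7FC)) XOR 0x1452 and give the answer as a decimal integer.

942

0b0101000000110 = 0101000000110
6282 = 1100010001010
→ XOR → 1001010001100 = 4748
0x7FC = 0011111111100
→ OR → 1011111111100 = 6140
0x1452 = 1010001010010
→ XOR → 0001110101110 = 942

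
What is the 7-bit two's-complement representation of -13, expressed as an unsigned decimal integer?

115

13 in 7 bits: 0001101
Invert: 1110010
Add 1:  1110011 = 115
(Check: 2^7 - 13 = 128 - 13 = 115.)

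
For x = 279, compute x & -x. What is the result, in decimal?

x = 100010111 = 279
-x (two's complement) = …011101001
AND   = 000000001 = 1
(x & -x isolates the lowest set bit of x.)

1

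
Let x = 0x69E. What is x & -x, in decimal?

2

x = 11010011110 = 1694
-x (two's complement) = …00101100010
AND   = 00000000010 = 2
(x & -x isolates the lowest set bit of x.)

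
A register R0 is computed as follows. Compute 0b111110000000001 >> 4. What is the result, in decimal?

1984

x = 111110000000001
shift right by 4 → 000011111000000 = 1984
(equivalently, floor(31745 / 16))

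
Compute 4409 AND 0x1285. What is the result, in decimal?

4097

4409 = 1000100111001
0x1285 = 1001010000101
AND → 1000000000001 = 4097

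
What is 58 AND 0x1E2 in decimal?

58 = 000111010
0x1E2 = 111100010
AND → 000100010 = 34

34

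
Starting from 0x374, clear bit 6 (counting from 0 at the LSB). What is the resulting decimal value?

820

x = 0001101110100
bit 6 is currently 1; clear it via x & ~(1 << 6) = x & ~64
→ 0001100110100 = 820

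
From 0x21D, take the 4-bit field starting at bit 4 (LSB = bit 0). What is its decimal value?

v = 1000011101
Shift right by 4: 100001
Mask low 4 bits: 0001 = 1

1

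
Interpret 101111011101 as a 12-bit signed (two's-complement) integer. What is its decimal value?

pattern = 101111011101 (MSB is 1 ⇒ negative)
Invert: 010000100010, add 1 → 010000100011 = 1059, so the value is -1059.
(Equivalently: 3037 - 2^12 = 3037 - 4096 = -1059.)

-1059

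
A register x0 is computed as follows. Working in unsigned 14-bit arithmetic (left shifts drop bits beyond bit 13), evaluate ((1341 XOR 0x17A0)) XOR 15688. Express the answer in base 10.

12245

1341 = 00010100111101
0x17A0 = 01011110100000
→ XOR → 01001010011101 = 4765
15688 = 11110101001000
→ XOR → 10111111010101 = 12245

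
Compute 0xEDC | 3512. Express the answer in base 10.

0xEDC = 111011011100
3512 = 110110111000
 OR → 111111111100 = 4092

4092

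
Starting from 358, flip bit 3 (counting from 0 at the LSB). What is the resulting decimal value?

366

x = 0101100110
bit 3 is currently 0; toggle it via x ^ (1 << 3) = x ^ 8
→ 0101101110 = 366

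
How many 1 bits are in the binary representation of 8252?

8252 = 10000000111100
Count the 1s: 1 + 1 + 1 + 1 + 1 = 5

5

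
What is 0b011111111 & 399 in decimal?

a = 011111111
399 = 110001111
AND → 010001111 = 143

143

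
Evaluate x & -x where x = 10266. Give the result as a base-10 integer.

x = 10100000011010 = 10266
-x (two's complement) = …01011111100110
AND   = 00000000000010 = 2
(x & -x isolates the lowest set bit of x.)

2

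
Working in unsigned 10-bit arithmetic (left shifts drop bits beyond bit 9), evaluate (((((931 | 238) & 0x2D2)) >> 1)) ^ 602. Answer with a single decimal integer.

827

931 = 1110100011
238 = 0011101110
→ | → 1111101111 = 1007
0x2D2 = 1011010010
→ & → 1011000010 = 706
→ >> 1 → 0101100001 = 353
602 = 1001011010
→ ^ → 1100111011 = 827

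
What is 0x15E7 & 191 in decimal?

167

0x15E7 = 1010111100111
191 = 0000010111111
AND → 0000010100111 = 167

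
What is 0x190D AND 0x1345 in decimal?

4357

0x190D = 1100100001101
0x1345 = 1001101000101
AND → 1000100000101 = 4357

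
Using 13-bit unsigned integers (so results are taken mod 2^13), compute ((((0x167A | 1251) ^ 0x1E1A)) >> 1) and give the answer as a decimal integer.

0x167A = 1011001111010
1251 = 0010011100011
→ | → 1011011111011 = 5883
0x1E1A = 1111000011010
→ ^ → 0100011100001 = 2273
→ >> 1 → 0010001110000 = 1136

1136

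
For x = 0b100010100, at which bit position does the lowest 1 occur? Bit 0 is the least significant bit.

2

0b100010100 = 100010100
Trailing zeros: 2, so the lowest set bit is bit 2 (value 4).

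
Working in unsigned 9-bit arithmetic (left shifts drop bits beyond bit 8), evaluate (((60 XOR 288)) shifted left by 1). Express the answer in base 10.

56

60 = 000111100
288 = 100100000
→ XOR → 100011100 = 284
→ shifted left by 1 (mod 2^9) → 000111000 = 56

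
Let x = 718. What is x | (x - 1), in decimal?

x = 1011001110 = 718
x - 1 = 1011001101
OR    = 1011001111 = 719
(x | (x - 1) sets all bits below the lowest set bit.)

719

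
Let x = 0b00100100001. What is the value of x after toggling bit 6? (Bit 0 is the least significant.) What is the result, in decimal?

353

x = 00100100001
bit 6 is currently 0; toggle it via x ^ (1 << 6) = x ^ 64
→ 00101100001 = 353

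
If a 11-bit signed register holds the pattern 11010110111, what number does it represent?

-329

pattern = 11010110111 (MSB is 1 ⇒ negative)
Invert: 00101001000, add 1 → 00101001001 = 329, so the value is -329.
(Equivalently: 1719 - 2^11 = 1719 - 2048 = -329.)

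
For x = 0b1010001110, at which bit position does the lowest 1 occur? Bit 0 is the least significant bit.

0b1010001110 = 1010001110
Trailing zeros: 1, so the lowest set bit is bit 1 (value 2).

1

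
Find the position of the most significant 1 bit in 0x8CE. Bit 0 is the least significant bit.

11

0x8CE = 100011001110
The topmost 1 is at position 11 (since 2^11 = 2048 ≤ 2254 < 4096).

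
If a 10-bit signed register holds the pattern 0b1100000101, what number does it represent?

pattern = 1100000101 (MSB is 1 ⇒ negative)
Invert: 0011111010, add 1 → 0011111011 = 251, so the value is -251.
(Equivalently: 773 - 2^10 = 773 - 1024 = -251.)

-251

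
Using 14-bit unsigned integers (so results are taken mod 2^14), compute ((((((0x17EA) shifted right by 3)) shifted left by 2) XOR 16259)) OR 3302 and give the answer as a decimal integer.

0x17EA = 01011111101010
→ shifted right by 3 → 00001011111101 = 765
→ shifted left by 2 (mod 2^14) → 00101111110100 = 3060
16259 = 11111110000011
→ XOR → 11010001110111 = 13431
3302 = 00110011100110
→ OR → 11110011110111 = 15607

15607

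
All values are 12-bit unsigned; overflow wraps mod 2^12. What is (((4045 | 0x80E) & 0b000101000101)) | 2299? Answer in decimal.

2559

4045 = 111111001101
0x80E = 100000001110
→ | → 111111001111 = 4047
0b000101000101 = 000101000101
→ & → 000101000101 = 325
2299 = 100011111011
→ | → 100111111111 = 2559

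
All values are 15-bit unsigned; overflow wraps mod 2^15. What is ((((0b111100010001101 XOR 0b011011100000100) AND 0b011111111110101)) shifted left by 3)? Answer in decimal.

31752

0b111100010001101 = 111100010001101
0b011011100000100 = 011011100000100
→ XOR → 100111110001001 = 20361
0b011111111110101 = 011111111110101
→ AND → 000111110000001 = 3969
→ shifted left by 3 (mod 2^15) → 111110000001000 = 31752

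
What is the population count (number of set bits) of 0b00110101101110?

n = 110101101110
Count the 1s: 1 + 1 + 1 + 1 + 1 + 1 + 1 + 1 = 8

8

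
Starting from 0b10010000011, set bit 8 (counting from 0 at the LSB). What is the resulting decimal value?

x = 10010000011
bit 8 is currently 0; set it via x | (1 << 8) = x | 256
→ 10110000011 = 1411

1411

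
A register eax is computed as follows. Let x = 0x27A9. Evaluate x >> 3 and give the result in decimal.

0x27A9 = 10011110101001
shift right by 3 → 00010011110101 = 1269
(equivalently, floor(10153 / 8))

1269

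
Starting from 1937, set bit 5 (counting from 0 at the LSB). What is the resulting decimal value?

x = 0011110010001
bit 5 is currently 0; set it via x | (1 << 5) = x | 32
→ 0011110110001 = 1969

1969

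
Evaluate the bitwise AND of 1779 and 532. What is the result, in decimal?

528

1779 = 11011110011
532 = 01000010100
AND → 01000010000 = 528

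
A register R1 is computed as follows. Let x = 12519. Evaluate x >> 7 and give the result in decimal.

97

12519 = 11000011100111
shift right by 7 → 00000001100001 = 97
(equivalently, floor(12519 / 128))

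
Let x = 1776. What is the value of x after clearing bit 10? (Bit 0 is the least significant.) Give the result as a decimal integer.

752

x = 00011011110000
bit 10 is currently 1; clear it via x & ~(1 << 10) = x & ~1024
→ 00001011110000 = 752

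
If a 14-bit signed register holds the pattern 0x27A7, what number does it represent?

pattern = 10011110100111 (MSB is 1 ⇒ negative)
Invert: 01100001011000, add 1 → 01100001011001 = 6233, so the value is -6233.
(Equivalently: 10151 - 2^14 = 10151 - 16384 = -6233.)

-6233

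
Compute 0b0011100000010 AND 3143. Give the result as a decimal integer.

1026

a = 011100000010
3143 = 110001000111
AND → 010000000010 = 1026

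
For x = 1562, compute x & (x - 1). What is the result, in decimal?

1560

x = 11000011010 = 1562
x - 1 = 11000011001
AND   = 11000011000 = 1560
(x & (x - 1) clears the lowest set bit of x.)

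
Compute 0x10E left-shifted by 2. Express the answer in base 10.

1080

0x10E = 00100001110
shift left by 2 → 10000111000 = 1080
(equivalently, 270 × 2^2 = 270 × 4)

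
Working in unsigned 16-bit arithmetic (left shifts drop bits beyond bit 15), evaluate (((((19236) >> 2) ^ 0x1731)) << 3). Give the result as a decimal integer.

12224

19236 = 0100101100100100
→ >> 2 → 0001001011001001 = 4809
0x1731 = 0001011100110001
→ ^ → 0000010111111000 = 1528
→ << 3 (mod 2^16) → 0010111111000000 = 12224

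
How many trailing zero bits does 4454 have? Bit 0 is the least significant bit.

4454 = 1000101100110
Trailing zeros: 1, so the lowest set bit is bit 1 (value 2).

1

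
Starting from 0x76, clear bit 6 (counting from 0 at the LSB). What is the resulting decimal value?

54

x = 01110110
bit 6 is currently 1; clear it via x & ~(1 << 6) = x & ~64
→ 00110110 = 54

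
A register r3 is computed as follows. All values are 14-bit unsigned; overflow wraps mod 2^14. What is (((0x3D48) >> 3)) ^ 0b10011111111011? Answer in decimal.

0x3D48 = 11110101001000
→ >> 3 → 00011110101001 = 1961
0b10011111111011 = 10011111111011
→ ^ → 10000001010010 = 8274

8274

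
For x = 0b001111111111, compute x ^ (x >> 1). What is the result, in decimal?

x = 1111111111 = 1023
x>>1 = 0111111111
XOR  = 1000000000 = 512
(x ^ (x >> 1) gives the standard binary-reflected Gray code of x.)

512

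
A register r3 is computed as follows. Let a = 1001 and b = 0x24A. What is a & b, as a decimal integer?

1001 = 1111101001
0x24A = 1001001010
AND → 1001001000 = 584

584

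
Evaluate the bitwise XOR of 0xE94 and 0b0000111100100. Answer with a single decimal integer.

0xE94 = 111010010100
b = 000111100100
XOR → 111101110000 = 3952

3952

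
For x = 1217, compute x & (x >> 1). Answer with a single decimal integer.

x = 10011000001 = 1217
x>>1 = 01001100000
AND  = 00001000000 = 64
(x & (x >> 1) has a 1 wherever x has two consecutive 1 bits.)

64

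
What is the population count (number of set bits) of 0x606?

4

0x606 = 11000000110
Count the 1s: 1 + 1 + 1 + 1 = 4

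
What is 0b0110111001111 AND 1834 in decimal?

1290

a = 110111001111
1834 = 011100101010
AND → 010100001010 = 1290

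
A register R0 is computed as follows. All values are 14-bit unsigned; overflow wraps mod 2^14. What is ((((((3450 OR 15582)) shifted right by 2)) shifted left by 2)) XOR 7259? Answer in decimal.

8615

3450 = 00110101111010
15582 = 11110011011110
→ OR → 11110111111110 = 15870
→ shifted right by 2 → 00111101111111 = 3967
→ shifted left by 2 (mod 2^14) → 11110111111100 = 15868
7259 = 01110001011011
→ XOR → 10000110100111 = 8615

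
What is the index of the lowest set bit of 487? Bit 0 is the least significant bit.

0

487 = 111100111
Trailing zeros: 0, so the lowest set bit is bit 0 (value 1).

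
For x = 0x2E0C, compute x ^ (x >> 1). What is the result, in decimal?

x = 10111000001100 = 11788
x>>1 = 01011100000110
XOR  = 11100100001010 = 14602
(x ^ (x >> 1) gives the standard binary-reflected Gray code of x.)

14602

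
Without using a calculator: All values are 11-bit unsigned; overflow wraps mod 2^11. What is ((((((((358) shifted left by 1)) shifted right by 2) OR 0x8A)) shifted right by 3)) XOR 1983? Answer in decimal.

1960

358 = 00101100110
→ shifted left by 1 (mod 2^11) → 01011001100 = 716
→ shifted right by 2 → 00010110011 = 179
0x8A = 00010001010
→ OR → 00010111011 = 187
→ shifted right by 3 → 00000010111 = 23
1983 = 11110111111
→ XOR → 11110101000 = 1960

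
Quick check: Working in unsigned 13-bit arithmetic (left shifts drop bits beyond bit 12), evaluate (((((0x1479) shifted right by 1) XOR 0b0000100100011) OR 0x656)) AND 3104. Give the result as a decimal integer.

3072

0x1479 = 1010001111001
→ shifted right by 1 → 0101000111100 = 2620
0b0000100100011 = 0000100100011
→ XOR → 0101100011111 = 2847
0x656 = 0011001010110
→ OR → 0111101011111 = 3935
3104 = 0110000100000
→ AND → 0110000000000 = 3072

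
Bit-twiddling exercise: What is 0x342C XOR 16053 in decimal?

0x342C = 11010000101100
16053 = 11111010110101
XOR → 00101010011001 = 2713

2713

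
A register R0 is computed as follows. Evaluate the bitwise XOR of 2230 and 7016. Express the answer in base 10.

2230 = 0100010110110
7016 = 1101101101000
XOR → 1001111011110 = 5086

5086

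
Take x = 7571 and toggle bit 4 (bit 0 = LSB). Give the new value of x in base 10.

7555

x = 1110110010011
bit 4 is currently 1; toggle it via x ^ (1 << 4) = x ^ 16
→ 1110110000011 = 7555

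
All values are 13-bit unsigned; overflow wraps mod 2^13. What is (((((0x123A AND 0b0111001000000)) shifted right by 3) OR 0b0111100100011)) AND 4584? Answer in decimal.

0x123A = 1001000111010
0b0111001000000 = 0111001000000
→ AND → 0001000000000 = 512
→ shifted right by 3 → 0000001000000 = 64
0b0111100100011 = 0111100100011
→ OR → 0111101100011 = 3939
4584 = 1000111101000
→ AND → 0000101100000 = 352

352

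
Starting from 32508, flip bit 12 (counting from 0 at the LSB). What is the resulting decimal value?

x = 111111011111100
bit 12 is currently 1; toggle it via x ^ (1 << 12) = x ^ 4096
→ 110111011111100 = 28412

28412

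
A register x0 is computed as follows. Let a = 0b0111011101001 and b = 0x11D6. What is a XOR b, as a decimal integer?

a = 0111011101001
0x11D6 = 1000111010110
XOR → 1111100111111 = 7999

7999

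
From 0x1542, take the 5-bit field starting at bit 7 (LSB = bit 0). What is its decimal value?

10

v = 1010101000010
Shift right by 7: 101010
Mask low 5 bits: 01010 = 10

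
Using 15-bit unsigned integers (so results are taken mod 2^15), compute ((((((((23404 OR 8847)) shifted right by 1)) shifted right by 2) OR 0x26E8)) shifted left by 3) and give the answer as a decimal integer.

23404 = 101101101101100
8847 = 010001010001111
→ OR → 111101111101111 = 31727
→ shifted right by 1 → 011110111110111 = 15863
→ shifted right by 2 → 000111101111101 = 3965
0x26E8 = 010011011101000
→ OR → 010111111111101 = 12285
→ shifted left by 3 (mod 2^15) → 111111111101000 = 32744

32744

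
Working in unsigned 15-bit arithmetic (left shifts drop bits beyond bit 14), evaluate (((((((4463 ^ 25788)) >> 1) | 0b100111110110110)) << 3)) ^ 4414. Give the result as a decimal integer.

4463 = 001000101101111
25788 = 110010010111100
→ ^ → 111010111010011 = 30163
→ >> 1 → 011101011101001 = 15081
0b100111110110110 = 100111110110110
→ | → 111111111111111 = 32767
→ << 3 (mod 2^15) → 111111111111000 = 32760
4414 = 001000100111110
→ ^ → 110111011000110 = 28358

28358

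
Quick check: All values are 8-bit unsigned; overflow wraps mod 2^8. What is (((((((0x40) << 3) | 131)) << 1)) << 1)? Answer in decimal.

0x40 = 01000000
→ << 3 (mod 2^8) → 00000000 = 0
131 = 10000011
→ | → 10000011 = 131
→ << 1 (mod 2^8) → 00000110 = 6
→ << 1 (mod 2^8) → 00001100 = 12

12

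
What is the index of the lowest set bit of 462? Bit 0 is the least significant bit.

462 = 111001110
Trailing zeros: 1, so the lowest set bit is bit 1 (value 2).

1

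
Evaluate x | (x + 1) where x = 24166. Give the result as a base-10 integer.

x = 101111001100110 = 24166
x + 1 = 101111001100111
OR    = 101111001100111 = 24167
(x | (x + 1) sets the lowest cleared bit.)

24167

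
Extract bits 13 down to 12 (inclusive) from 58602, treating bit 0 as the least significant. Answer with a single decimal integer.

v = 1110010011101010
Shift right by 12: 1110
Mask low 2 bits: 10 = 2

2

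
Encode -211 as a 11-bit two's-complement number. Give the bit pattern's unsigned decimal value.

211 in 11 bits: 00011010011
Invert: 11100101100
Add 1:  11100101101 = 1837
(Check: 2^11 - 211 = 2048 - 211 = 1837.)

1837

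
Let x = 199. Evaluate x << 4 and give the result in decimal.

199 = 000011000111
shift left by 4 → 110001110000 = 3184
(equivalently, 199 × 2^4 = 199 × 16)

3184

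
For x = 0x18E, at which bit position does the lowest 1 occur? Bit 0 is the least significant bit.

0x18E = 110001110
Trailing zeros: 1, so the lowest set bit is bit 1 (value 2).

1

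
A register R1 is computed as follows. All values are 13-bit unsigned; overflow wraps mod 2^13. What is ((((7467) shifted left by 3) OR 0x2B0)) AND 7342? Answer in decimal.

7467 = 1110100101011
→ shifted left by 3 (mod 2^13) → 0100101011000 = 2392
0x2B0 = 0001010110000
→ OR → 0101111111000 = 3064
7342 = 1110010101110
→ AND → 0100010101000 = 2216

2216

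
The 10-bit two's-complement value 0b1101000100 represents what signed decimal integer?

pattern = 1101000100 (MSB is 1 ⇒ negative)
Invert: 0010111011, add 1 → 0010111100 = 188, so the value is -188.
(Equivalently: 836 - 2^10 = 836 - 1024 = -188.)

-188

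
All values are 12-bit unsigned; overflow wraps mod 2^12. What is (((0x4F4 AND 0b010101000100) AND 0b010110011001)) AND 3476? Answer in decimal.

0x4F4 = 010011110100
0b010101000100 = 010101000100
→ AND → 010001000100 = 1092
0b010110011001 = 010110011001
→ AND → 010000000000 = 1024
3476 = 110110010100
→ AND → 010000000000 = 1024

1024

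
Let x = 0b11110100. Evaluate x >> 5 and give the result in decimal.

x = 11110100
shift right by 5 → 00000111 = 7
(equivalently, floor(244 / 32))

7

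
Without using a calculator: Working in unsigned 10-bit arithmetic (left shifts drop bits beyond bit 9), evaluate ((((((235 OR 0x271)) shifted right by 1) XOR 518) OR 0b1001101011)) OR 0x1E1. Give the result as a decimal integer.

1019

235 = 0011101011
0x271 = 1001110001
→ OR → 1011111011 = 763
→ shifted right by 1 → 0101111101 = 381
518 = 1000000110
→ XOR → 1101111011 = 891
0b1001101011 = 1001101011
→ OR → 1101111011 = 891
0x1E1 = 0111100001
→ OR → 1111111011 = 1019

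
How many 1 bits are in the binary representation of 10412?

10412 = 10100010101100
Count the 1s: 1 + 1 + 1 + 1 + 1 + 1 = 6

6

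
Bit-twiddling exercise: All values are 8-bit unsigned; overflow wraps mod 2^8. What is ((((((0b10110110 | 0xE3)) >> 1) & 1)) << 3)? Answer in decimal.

8

0b10110110 = 10110110
0xE3 = 11100011
→ | → 11110111 = 247
→ >> 1 → 01111011 = 123
1 = 00000001
→ & → 00000001 = 1
→ << 3 (mod 2^8) → 00001000 = 8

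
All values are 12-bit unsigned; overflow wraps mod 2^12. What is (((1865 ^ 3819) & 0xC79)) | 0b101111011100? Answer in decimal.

1865 = 011101001001
3819 = 111011101011
→ ^ → 100110100010 = 2466
0xC79 = 110001111001
→ & → 100000100000 = 2080
0b101111011100 = 101111011100
→ | → 101111111100 = 3068

3068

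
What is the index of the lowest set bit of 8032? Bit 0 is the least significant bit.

8032 = 1111101100000
Trailing zeros: 5, so the lowest set bit is bit 5 (value 32).

5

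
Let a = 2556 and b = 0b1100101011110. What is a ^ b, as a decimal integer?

4258

2556 = 0100111111100
b = 1100101011110
XOR → 1000010100010 = 4258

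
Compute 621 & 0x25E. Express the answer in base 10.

588

621 = 1001101101
0x25E = 1001011110
AND → 1001001100 = 588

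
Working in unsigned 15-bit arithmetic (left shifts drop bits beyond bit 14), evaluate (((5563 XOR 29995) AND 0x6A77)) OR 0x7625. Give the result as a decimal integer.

5563 = 001010110111011
29995 = 111010100101011
→ XOR → 110000010010000 = 24720
0x6A77 = 110101001110111
→ AND → 110000000010000 = 24592
0x7625 = 111011000100101
→ OR → 111011000110101 = 30261

30261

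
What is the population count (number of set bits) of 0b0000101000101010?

5

n = 101000101010
Count the 1s: 1 + 1 + 1 + 1 + 1 = 5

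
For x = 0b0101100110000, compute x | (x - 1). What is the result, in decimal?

2879

x = 101100110000 = 2864
x - 1 = 101100101111
OR    = 101100111111 = 2879
(x | (x - 1) sets all bits below the lowest set bit.)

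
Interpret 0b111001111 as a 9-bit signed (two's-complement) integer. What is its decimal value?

-49

pattern = 111001111 (MSB is 1 ⇒ negative)
Invert: 000110000, add 1 → 000110001 = 49, so the value is -49.
(Equivalently: 463 - 2^9 = 463 - 512 = -49.)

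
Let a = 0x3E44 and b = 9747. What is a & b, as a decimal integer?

9728

0x3E44 = 11111001000100
9747 = 10011000010011
AND → 10011000000000 = 9728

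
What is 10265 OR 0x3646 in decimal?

15967

10265 = 10100000011001
0x3646 = 11011001000110
 OR → 11111001011111 = 15967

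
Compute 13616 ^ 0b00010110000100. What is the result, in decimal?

13616 = 11010100110000
b = 00010110000100
XOR → 11000010110100 = 12468

12468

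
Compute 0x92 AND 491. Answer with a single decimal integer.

0x92 = 010010010
491 = 111101011
AND → 010000010 = 130

130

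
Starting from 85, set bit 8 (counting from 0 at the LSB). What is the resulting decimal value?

x = 0001010101
bit 8 is currently 0; set it via x | (1 << 8) = x | 256
→ 0101010101 = 341

341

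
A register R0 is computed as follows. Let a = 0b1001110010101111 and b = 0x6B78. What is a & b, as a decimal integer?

a = 1001110010101111
0x6B78 = 0110101101111000
AND → 0000100000101000 = 2088

2088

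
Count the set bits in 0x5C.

0x5C = 1011100
Count the 1s: 1 + 1 + 1 + 1 = 4

4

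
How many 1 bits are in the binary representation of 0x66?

0x66 = 1100110
Count the 1s: 1 + 1 + 1 + 1 = 4

4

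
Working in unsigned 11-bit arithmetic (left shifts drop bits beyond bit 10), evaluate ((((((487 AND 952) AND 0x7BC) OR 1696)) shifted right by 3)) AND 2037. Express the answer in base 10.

244

487 = 00111100111
952 = 01110111000
→ AND → 00110100000 = 416
0x7BC = 11110111100
→ AND → 00110100000 = 416
1696 = 11010100000
→ OR → 11110100000 = 1952
→ shifted right by 3 → 00011110100 = 244
2037 = 11111110101
→ AND → 00011110100 = 244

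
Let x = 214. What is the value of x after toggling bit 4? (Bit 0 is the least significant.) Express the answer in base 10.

x = 000011010110
bit 4 is currently 1; toggle it via x ^ (1 << 4) = x ^ 16
→ 000011000110 = 198

198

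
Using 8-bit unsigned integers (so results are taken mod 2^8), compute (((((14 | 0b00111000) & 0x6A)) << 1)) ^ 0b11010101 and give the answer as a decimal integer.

129

14 = 00001110
0b00111000 = 00111000
→ | → 00111110 = 62
0x6A = 01101010
→ & → 00101010 = 42
→ << 1 (mod 2^8) → 01010100 = 84
0b11010101 = 11010101
→ ^ → 10000001 = 129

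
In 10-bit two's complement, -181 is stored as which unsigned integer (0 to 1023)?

181 in 10 bits: 0010110101
Invert: 1101001010
Add 1:  1101001011 = 843
(Check: 2^10 - 181 = 1024 - 181 = 843.)

843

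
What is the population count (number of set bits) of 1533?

9

1533 = 10111111101
Count the 1s: 1 + 1 + 1 + 1 + 1 + 1 + 1 + 1 + 1 = 9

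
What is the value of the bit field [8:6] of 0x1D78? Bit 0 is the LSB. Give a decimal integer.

5

v = 1110101111000
Shift right by 6: 1110101
Mask low 3 bits: 101 = 5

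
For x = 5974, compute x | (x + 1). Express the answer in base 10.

x = 1011101010110 = 5974
x + 1 = 1011101010111
OR    = 1011101010111 = 5975
(x | (x + 1) sets the lowest cleared bit.)

5975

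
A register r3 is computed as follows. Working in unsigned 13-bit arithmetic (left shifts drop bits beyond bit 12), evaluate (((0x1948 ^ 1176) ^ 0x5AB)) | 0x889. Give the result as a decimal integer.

0x1948 = 1100101001000
1176 = 0010010011000
→ ^ → 1110111010000 = 7632
0x5AB = 0010110101011
→ ^ → 1100001111011 = 6267
0x889 = 0100010001001
→ | → 1100011111011 = 6395

6395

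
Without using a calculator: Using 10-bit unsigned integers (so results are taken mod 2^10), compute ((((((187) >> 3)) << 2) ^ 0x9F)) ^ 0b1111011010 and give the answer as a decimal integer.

187 = 0010111011
→ >> 3 → 0000010111 = 23
→ << 2 (mod 2^10) → 0001011100 = 92
0x9F = 0010011111
→ ^ → 0011000011 = 195
0b1111011010 = 1111011010
→ ^ → 1100011001 = 793

793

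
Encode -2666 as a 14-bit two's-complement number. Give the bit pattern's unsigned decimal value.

2666 in 14 bits: 00101001101010
Invert: 11010110010101
Add 1:  11010110010110 = 13718
(Check: 2^14 - 2666 = 16384 - 2666 = 13718.)

13718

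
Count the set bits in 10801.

10801 = 10101000110001
Count the 1s: 1 + 1 + 1 + 1 + 1 + 1 = 6

6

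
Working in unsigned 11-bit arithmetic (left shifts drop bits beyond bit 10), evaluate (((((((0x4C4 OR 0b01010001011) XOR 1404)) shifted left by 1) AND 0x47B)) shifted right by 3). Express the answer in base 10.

140

0x4C4 = 10011000100
0b01010001011 = 01010001011
→ OR → 11011001111 = 1743
1404 = 10101111100
→ XOR → 01110110011 = 947
→ shifted left by 1 (mod 2^11) → 11101100110 = 1894
0x47B = 10001111011
→ AND → 10001100010 = 1122
→ shifted right by 3 → 00010001100 = 140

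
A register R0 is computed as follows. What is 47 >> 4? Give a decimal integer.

47 = 101111
shift right by 4 → 000010 = 2
(equivalently, floor(47 / 16))

2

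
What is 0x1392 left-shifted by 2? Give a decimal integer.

20040

0x1392 = 001001110010010
shift left by 2 → 100111001001000 = 20040
(equivalently, 5010 × 2^2 = 5010 × 4)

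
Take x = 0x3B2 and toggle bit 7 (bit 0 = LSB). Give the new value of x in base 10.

818

x = 001110110010
bit 7 is currently 1; toggle it via x ^ (1 << 7) = x ^ 128
→ 001100110010 = 818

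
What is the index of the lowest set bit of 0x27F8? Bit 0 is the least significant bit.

3

0x27F8 = 10011111111000
Trailing zeros: 3, so the lowest set bit is bit 3 (value 8).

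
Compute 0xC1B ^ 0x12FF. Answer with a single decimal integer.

7908

0xC1B = 0110000011011
0x12FF = 1001011111111
XOR → 1111011100100 = 7908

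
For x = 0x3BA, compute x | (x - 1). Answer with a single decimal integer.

x = 1110111010 = 954
x - 1 = 1110111001
OR    = 1110111011 = 955
(x | (x - 1) sets all bits below the lowest set bit.)

955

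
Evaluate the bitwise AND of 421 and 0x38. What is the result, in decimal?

421 = 110100101
0x38 = 000111000
AND → 000100000 = 32

32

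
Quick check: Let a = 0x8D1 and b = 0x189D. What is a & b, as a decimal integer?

2193

0x8D1 = 0100011010001
0x189D = 1100010011101
AND → 0100010010001 = 2193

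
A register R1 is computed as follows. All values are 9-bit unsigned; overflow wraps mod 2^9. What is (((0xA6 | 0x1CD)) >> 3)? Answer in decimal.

61

0xA6 = 010100110
0x1CD = 111001101
→ | → 111101111 = 495
→ >> 3 → 000111101 = 61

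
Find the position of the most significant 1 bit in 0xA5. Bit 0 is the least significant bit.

0xA5 = 10100101
The topmost 1 is at position 7 (since 2^7 = 128 ≤ 165 < 256).

7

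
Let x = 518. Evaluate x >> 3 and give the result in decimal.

64

518 = 1000000110
shift right by 3 → 0001000000 = 64
(equivalently, floor(518 / 8))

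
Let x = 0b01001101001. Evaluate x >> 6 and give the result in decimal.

9

x = 1001101001
shift right by 6 → 0000001001 = 9
(equivalently, floor(617 / 64))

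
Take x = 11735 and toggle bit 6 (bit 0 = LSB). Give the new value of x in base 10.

11671

x = 010110111010111
bit 6 is currently 1; toggle it via x ^ (1 << 6) = x ^ 64
→ 010110110010111 = 11671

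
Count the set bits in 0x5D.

0x5D = 1011101
Count the 1s: 1 + 1 + 1 + 1 + 1 = 5

5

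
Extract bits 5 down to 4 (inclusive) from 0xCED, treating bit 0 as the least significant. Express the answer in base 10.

2

v = 0110011101101
Shift right by 4: 011001110
Mask low 2 bits: 10 = 2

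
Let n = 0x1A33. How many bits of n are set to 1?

0x1A33 = 1101000110011
Count the 1s: 1 + 1 + 1 + 1 + 1 + 1 + 1 = 7

7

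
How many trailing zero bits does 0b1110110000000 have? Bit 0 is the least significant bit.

7

0b1110110000000 = 1110110000000
Trailing zeros: 7, so the lowest set bit is bit 7 (value 128).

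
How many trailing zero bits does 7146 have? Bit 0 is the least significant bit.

7146 = 1101111101010
Trailing zeros: 1, so the lowest set bit is bit 1 (value 2).

1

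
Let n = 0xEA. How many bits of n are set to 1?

5

0xEA = 11101010
Count the 1s: 1 + 1 + 1 + 1 + 1 = 5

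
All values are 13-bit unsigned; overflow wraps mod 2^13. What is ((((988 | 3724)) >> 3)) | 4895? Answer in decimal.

988 = 0001111011100
3724 = 0111010001100
→ | → 0111111011100 = 4060
→ >> 3 → 0000111111011 = 507
4895 = 1001100011111
→ | → 1001111111111 = 5119

5119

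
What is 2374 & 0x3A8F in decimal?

2054

2374 = 00100101000110
0x3A8F = 11101010001111
AND → 00100000000110 = 2054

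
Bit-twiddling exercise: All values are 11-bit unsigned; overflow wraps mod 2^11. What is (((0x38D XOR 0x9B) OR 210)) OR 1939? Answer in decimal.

0x38D = 01110001101
0x9B = 00010011011
→ XOR → 01100010110 = 790
210 = 00011010010
→ OR → 01111010110 = 982
1939 = 11110010011
→ OR → 11111010111 = 2007

2007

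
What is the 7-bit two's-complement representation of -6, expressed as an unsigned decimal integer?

6 in 7 bits: 0000110
Invert: 1111001
Add 1:  1111010 = 122
(Check: 2^7 - 6 = 128 - 6 = 122.)

122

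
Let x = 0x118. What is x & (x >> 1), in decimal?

x = 100011000 = 280
x>>1 = 010001100
AND  = 000001000 = 8
(x & (x >> 1) has a 1 wherever x has two consecutive 1 bits.)

8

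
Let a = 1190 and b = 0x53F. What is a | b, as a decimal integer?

1471

1190 = 10010100110
0x53F = 10100111111
 OR → 10110111111 = 1471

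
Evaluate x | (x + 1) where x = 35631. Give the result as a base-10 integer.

x = 1000101100101111 = 35631
x + 1 = 1000101100110000
OR    = 1000101100111111 = 35647
(x | (x + 1) sets the lowest cleared bit.)

35647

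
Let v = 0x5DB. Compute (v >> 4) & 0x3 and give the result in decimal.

1

v = 10111011011
Shift right by 4: 1011101
Mask low 2 bits: 01 = 1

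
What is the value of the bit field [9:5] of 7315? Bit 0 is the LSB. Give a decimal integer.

v = 001110010010011
Shift right by 5: 0011100100
Mask low 5 bits: 00100 = 4

4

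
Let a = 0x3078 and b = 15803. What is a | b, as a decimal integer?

0x3078 = 11000001111000
15803 = 11110110111011
 OR → 11110111111011 = 15867

15867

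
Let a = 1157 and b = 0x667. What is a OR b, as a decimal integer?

1157 = 10010000101
0x667 = 11001100111
 OR → 11011100111 = 1767

1767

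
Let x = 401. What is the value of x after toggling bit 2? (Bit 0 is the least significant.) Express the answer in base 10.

405

x = 110010001
bit 2 is currently 0; toggle it via x ^ (1 << 2) = x ^ 4
→ 110010101 = 405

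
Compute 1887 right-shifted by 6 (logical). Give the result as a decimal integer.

1887 = 11101011111
shift right by 6 → 00000011101 = 29
(equivalently, floor(1887 / 64))

29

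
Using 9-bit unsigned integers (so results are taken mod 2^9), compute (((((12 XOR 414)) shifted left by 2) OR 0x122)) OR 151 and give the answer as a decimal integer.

12 = 000001100
414 = 110011110
→ XOR → 110010010 = 402
→ shifted left by 2 (mod 2^9) → 001001000 = 72
0x122 = 100100010
→ OR → 101101010 = 362
151 = 010010111
→ OR → 111111111 = 511

511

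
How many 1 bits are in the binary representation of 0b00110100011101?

n = 110100011101
Count the 1s: 1 + 1 + 1 + 1 + 1 + 1 + 1 = 7

7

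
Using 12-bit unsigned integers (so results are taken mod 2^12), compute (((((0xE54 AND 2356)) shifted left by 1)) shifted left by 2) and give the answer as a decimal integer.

0xE54 = 111001010100
2356 = 100100110100
→ AND → 100000010100 = 2068
→ shifted left by 1 (mod 2^12) → 000000101000 = 40
→ shifted left by 2 (mod 2^12) → 000010100000 = 160

160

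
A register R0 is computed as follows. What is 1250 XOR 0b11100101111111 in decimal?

1250 = 00010011100010
b = 11100101111111
XOR → 11110110011101 = 15773

15773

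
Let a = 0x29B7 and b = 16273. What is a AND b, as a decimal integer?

10641

0x29B7 = 10100110110111
16273 = 11111110010001
AND → 10100110010001 = 10641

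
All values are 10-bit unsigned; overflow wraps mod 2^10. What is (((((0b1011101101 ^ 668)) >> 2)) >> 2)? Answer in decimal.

0b1011101101 = 1011101101
668 = 1010011100
→ ^ → 0001110001 = 113
→ >> 2 → 0000011100 = 28
→ >> 2 → 0000000111 = 7

7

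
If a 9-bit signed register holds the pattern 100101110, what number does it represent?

pattern = 100101110 (MSB is 1 ⇒ negative)
Invert: 011010001, add 1 → 011010010 = 210, so the value is -210.
(Equivalently: 302 - 2^9 = 302 - 512 = -210.)

-210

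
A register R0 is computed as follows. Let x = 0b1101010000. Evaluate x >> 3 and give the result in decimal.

x = 1101010000
shift right by 3 → 0001101010 = 106
(equivalently, floor(848 / 8))

106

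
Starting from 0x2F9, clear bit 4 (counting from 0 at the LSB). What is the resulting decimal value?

x = 1011111001
bit 4 is currently 1; clear it via x & ~(1 << 4) = x & ~16
→ 1011101001 = 745

745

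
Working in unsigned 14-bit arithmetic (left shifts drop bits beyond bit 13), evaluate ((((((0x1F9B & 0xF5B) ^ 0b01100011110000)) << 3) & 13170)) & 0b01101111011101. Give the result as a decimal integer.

0x1F9B = 01111110011011
0xF5B = 00111101011011
→ & → 00111100011011 = 3867
0b01100011110000 = 01100011110000
→ ^ → 01011111101011 = 6123
→ << 3 (mod 2^14) → 11111101011000 = 16216
13170 = 11001101110010
→ & → 11001101010000 = 13136
0b01101111011101 = 01101111011101
→ & → 01001101010000 = 4944

4944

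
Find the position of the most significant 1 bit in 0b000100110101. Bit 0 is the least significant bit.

0b000100110101 = 100110101
The topmost 1 is at position 8 (since 2^8 = 256 ≤ 309 < 512).

8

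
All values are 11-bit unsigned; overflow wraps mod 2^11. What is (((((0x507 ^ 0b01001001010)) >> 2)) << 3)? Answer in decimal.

0x507 = 10100000111
0b01001001010 = 01001001010
→ ^ → 11101001101 = 1869
→ >> 2 → 00111010011 = 467
→ << 3 (mod 2^11) → 11010011000 = 1688

1688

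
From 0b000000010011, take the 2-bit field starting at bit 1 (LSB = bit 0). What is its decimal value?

v = 000000010011
Shift right by 1: 00000001001
Mask low 2 bits: 01 = 1

1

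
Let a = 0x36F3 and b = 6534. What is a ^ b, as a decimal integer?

12149

0x36F3 = 11011011110011
6534 = 01100110000110
XOR → 10111101110101 = 12149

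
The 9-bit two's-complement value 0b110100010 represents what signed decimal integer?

pattern = 110100010 (MSB is 1 ⇒ negative)
Invert: 001011101, add 1 → 001011110 = 94, so the value is -94.
(Equivalently: 418 - 2^9 = 418 - 512 = -94.)

-94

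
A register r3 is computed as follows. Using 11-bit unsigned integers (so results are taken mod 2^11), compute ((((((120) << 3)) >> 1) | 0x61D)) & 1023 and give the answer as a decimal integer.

120 = 00001111000
→ << 3 (mod 2^11) → 01111000000 = 960
→ >> 1 → 00111100000 = 480
0x61D = 11000011101
→ | → 11111111101 = 2045
1023 = 01111111111
→ & → 01111111101 = 1021

1021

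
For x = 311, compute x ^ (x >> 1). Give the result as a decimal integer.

x = 100110111 = 311
x>>1 = 010011011
XOR  = 110101100 = 428
(x ^ (x >> 1) gives the standard binary-reflected Gray code of x.)

428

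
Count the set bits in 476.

6

476 = 111011100
Count the 1s: 1 + 1 + 1 + 1 + 1 + 1 = 6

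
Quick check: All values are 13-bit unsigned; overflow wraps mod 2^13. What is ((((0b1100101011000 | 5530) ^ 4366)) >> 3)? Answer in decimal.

0b1100101011000 = 1100101011000
5530 = 1010110011010
→ | → 1110111011010 = 7642
4366 = 1000100001110
→ ^ → 0110011010100 = 3284
→ >> 3 → 0000110011010 = 410

410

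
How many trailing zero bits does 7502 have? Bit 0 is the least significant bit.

1

7502 = 1110101001110
Trailing zeros: 1, so the lowest set bit is bit 1 (value 2).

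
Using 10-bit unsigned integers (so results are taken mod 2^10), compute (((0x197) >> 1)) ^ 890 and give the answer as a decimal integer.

945

0x197 = 0110010111
→ >> 1 → 0011001011 = 203
890 = 1101111010
→ ^ → 1110110001 = 945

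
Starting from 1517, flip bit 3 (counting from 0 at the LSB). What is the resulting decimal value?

x = 0010111101101
bit 3 is currently 1; toggle it via x ^ (1 << 3) = x ^ 8
→ 0010111100101 = 1509

1509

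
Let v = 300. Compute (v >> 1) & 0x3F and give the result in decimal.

22

v = 100101100
Shift right by 1: 10010110
Mask low 6 bits: 010110 = 22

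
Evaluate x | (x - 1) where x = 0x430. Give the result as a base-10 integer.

1087

x = 10000110000 = 1072
x - 1 = 10000101111
OR    = 10000111111 = 1087
(x | (x - 1) sets all bits below the lowest set bit.)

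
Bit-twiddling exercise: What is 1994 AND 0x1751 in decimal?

1856

1994 = 0011111001010
0x1751 = 1011101010001
AND → 0011101000000 = 1856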